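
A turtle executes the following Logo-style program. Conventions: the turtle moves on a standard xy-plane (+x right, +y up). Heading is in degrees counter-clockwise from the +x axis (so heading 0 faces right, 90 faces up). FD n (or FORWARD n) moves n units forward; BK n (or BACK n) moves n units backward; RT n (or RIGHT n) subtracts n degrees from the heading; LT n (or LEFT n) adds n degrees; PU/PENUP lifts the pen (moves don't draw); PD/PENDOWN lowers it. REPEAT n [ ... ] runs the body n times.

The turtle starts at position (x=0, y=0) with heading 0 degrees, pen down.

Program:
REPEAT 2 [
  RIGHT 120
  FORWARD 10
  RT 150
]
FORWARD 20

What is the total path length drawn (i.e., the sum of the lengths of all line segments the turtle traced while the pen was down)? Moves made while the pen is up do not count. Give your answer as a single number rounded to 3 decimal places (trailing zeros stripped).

Answer: 40

Derivation:
Executing turtle program step by step:
Start: pos=(0,0), heading=0, pen down
REPEAT 2 [
  -- iteration 1/2 --
  RT 120: heading 0 -> 240
  FD 10: (0,0) -> (-5,-8.66) [heading=240, draw]
  RT 150: heading 240 -> 90
  -- iteration 2/2 --
  RT 120: heading 90 -> 330
  FD 10: (-5,-8.66) -> (3.66,-13.66) [heading=330, draw]
  RT 150: heading 330 -> 180
]
FD 20: (3.66,-13.66) -> (-16.34,-13.66) [heading=180, draw]
Final: pos=(-16.34,-13.66), heading=180, 3 segment(s) drawn

Segment lengths:
  seg 1: (0,0) -> (-5,-8.66), length = 10
  seg 2: (-5,-8.66) -> (3.66,-13.66), length = 10
  seg 3: (3.66,-13.66) -> (-16.34,-13.66), length = 20
Total = 40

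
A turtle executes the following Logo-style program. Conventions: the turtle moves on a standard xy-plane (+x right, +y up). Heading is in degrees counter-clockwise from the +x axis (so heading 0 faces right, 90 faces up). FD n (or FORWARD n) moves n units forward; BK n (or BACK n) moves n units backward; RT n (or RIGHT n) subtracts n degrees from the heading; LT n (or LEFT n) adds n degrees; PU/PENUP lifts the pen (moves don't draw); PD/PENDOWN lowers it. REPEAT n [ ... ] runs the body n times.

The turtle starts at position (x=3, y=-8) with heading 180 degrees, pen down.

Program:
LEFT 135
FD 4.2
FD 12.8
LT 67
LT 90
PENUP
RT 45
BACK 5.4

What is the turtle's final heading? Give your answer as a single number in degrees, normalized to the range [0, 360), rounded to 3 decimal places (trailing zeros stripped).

Executing turtle program step by step:
Start: pos=(3,-8), heading=180, pen down
LT 135: heading 180 -> 315
FD 4.2: (3,-8) -> (5.97,-10.97) [heading=315, draw]
FD 12.8: (5.97,-10.97) -> (15.021,-20.021) [heading=315, draw]
LT 67: heading 315 -> 22
LT 90: heading 22 -> 112
PU: pen up
RT 45: heading 112 -> 67
BK 5.4: (15.021,-20.021) -> (12.911,-24.992) [heading=67, move]
Final: pos=(12.911,-24.992), heading=67, 2 segment(s) drawn

Answer: 67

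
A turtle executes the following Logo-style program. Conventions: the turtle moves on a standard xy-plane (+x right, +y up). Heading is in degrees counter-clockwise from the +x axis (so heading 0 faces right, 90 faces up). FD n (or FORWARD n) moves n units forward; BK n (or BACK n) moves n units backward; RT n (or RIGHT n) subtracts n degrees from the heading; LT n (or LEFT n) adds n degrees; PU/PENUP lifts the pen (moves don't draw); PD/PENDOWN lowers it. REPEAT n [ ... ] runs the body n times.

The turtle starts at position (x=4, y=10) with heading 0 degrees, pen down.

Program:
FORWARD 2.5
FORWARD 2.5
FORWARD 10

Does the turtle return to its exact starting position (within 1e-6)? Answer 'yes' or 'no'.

Answer: no

Derivation:
Executing turtle program step by step:
Start: pos=(4,10), heading=0, pen down
FD 2.5: (4,10) -> (6.5,10) [heading=0, draw]
FD 2.5: (6.5,10) -> (9,10) [heading=0, draw]
FD 10: (9,10) -> (19,10) [heading=0, draw]
Final: pos=(19,10), heading=0, 3 segment(s) drawn

Start position: (4, 10)
Final position: (19, 10)
Distance = 15; >= 1e-6 -> NOT closed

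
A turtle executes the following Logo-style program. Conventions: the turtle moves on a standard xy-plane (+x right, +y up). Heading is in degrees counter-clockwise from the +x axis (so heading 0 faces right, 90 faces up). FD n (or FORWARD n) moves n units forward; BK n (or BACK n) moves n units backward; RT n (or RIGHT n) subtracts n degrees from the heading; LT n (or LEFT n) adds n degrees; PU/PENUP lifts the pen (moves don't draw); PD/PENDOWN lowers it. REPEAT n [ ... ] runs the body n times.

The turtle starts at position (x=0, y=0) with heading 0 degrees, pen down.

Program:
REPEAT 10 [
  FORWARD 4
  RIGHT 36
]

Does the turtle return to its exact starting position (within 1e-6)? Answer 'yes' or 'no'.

Answer: yes

Derivation:
Executing turtle program step by step:
Start: pos=(0,0), heading=0, pen down
REPEAT 10 [
  -- iteration 1/10 --
  FD 4: (0,0) -> (4,0) [heading=0, draw]
  RT 36: heading 0 -> 324
  -- iteration 2/10 --
  FD 4: (4,0) -> (7.236,-2.351) [heading=324, draw]
  RT 36: heading 324 -> 288
  -- iteration 3/10 --
  FD 4: (7.236,-2.351) -> (8.472,-6.155) [heading=288, draw]
  RT 36: heading 288 -> 252
  -- iteration 4/10 --
  FD 4: (8.472,-6.155) -> (7.236,-9.96) [heading=252, draw]
  RT 36: heading 252 -> 216
  -- iteration 5/10 --
  FD 4: (7.236,-9.96) -> (4,-12.311) [heading=216, draw]
  RT 36: heading 216 -> 180
  -- iteration 6/10 --
  FD 4: (4,-12.311) -> (0,-12.311) [heading=180, draw]
  RT 36: heading 180 -> 144
  -- iteration 7/10 --
  FD 4: (0,-12.311) -> (-3.236,-9.96) [heading=144, draw]
  RT 36: heading 144 -> 108
  -- iteration 8/10 --
  FD 4: (-3.236,-9.96) -> (-4.472,-6.155) [heading=108, draw]
  RT 36: heading 108 -> 72
  -- iteration 9/10 --
  FD 4: (-4.472,-6.155) -> (-3.236,-2.351) [heading=72, draw]
  RT 36: heading 72 -> 36
  -- iteration 10/10 --
  FD 4: (-3.236,-2.351) -> (0,0) [heading=36, draw]
  RT 36: heading 36 -> 0
]
Final: pos=(0,0), heading=0, 10 segment(s) drawn

Start position: (0, 0)
Final position: (0, 0)
Distance = 0; < 1e-6 -> CLOSED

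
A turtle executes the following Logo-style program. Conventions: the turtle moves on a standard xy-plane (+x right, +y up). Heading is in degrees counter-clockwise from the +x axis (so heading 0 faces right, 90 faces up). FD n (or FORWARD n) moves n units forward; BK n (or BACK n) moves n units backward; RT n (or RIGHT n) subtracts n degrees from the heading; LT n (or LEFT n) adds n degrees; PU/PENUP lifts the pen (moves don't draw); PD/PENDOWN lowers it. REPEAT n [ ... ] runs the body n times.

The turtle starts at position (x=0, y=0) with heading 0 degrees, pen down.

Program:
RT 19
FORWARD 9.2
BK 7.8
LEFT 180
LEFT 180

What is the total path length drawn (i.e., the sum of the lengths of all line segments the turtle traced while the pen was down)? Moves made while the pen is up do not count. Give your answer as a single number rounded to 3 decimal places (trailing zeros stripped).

Answer: 17

Derivation:
Executing turtle program step by step:
Start: pos=(0,0), heading=0, pen down
RT 19: heading 0 -> 341
FD 9.2: (0,0) -> (8.699,-2.995) [heading=341, draw]
BK 7.8: (8.699,-2.995) -> (1.324,-0.456) [heading=341, draw]
LT 180: heading 341 -> 161
LT 180: heading 161 -> 341
Final: pos=(1.324,-0.456), heading=341, 2 segment(s) drawn

Segment lengths:
  seg 1: (0,0) -> (8.699,-2.995), length = 9.2
  seg 2: (8.699,-2.995) -> (1.324,-0.456), length = 7.8
Total = 17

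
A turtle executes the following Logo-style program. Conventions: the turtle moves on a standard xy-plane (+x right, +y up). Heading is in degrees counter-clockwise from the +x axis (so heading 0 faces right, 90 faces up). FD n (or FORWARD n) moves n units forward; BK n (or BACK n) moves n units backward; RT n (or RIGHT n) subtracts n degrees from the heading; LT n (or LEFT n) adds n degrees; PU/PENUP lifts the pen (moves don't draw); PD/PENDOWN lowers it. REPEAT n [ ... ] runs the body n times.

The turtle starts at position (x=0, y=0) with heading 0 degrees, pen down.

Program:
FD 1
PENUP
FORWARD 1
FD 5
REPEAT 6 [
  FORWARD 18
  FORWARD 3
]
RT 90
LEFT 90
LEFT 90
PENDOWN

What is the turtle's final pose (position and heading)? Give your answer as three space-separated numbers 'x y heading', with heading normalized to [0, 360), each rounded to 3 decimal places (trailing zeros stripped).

Executing turtle program step by step:
Start: pos=(0,0), heading=0, pen down
FD 1: (0,0) -> (1,0) [heading=0, draw]
PU: pen up
FD 1: (1,0) -> (2,0) [heading=0, move]
FD 5: (2,0) -> (7,0) [heading=0, move]
REPEAT 6 [
  -- iteration 1/6 --
  FD 18: (7,0) -> (25,0) [heading=0, move]
  FD 3: (25,0) -> (28,0) [heading=0, move]
  -- iteration 2/6 --
  FD 18: (28,0) -> (46,0) [heading=0, move]
  FD 3: (46,0) -> (49,0) [heading=0, move]
  -- iteration 3/6 --
  FD 18: (49,0) -> (67,0) [heading=0, move]
  FD 3: (67,0) -> (70,0) [heading=0, move]
  -- iteration 4/6 --
  FD 18: (70,0) -> (88,0) [heading=0, move]
  FD 3: (88,0) -> (91,0) [heading=0, move]
  -- iteration 5/6 --
  FD 18: (91,0) -> (109,0) [heading=0, move]
  FD 3: (109,0) -> (112,0) [heading=0, move]
  -- iteration 6/6 --
  FD 18: (112,0) -> (130,0) [heading=0, move]
  FD 3: (130,0) -> (133,0) [heading=0, move]
]
RT 90: heading 0 -> 270
LT 90: heading 270 -> 0
LT 90: heading 0 -> 90
PD: pen down
Final: pos=(133,0), heading=90, 1 segment(s) drawn

Answer: 133 0 90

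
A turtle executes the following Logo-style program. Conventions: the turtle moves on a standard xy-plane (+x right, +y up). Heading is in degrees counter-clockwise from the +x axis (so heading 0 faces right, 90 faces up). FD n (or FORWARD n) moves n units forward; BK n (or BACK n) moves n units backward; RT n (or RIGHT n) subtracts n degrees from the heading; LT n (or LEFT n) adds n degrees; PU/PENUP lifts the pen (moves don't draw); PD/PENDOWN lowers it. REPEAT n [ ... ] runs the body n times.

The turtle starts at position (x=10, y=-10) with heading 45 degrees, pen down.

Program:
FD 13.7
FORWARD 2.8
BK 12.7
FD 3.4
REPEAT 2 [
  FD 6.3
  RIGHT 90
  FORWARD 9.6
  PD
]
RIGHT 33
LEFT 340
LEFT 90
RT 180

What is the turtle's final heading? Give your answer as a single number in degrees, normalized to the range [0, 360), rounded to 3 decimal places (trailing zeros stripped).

Answer: 82

Derivation:
Executing turtle program step by step:
Start: pos=(10,-10), heading=45, pen down
FD 13.7: (10,-10) -> (19.687,-0.313) [heading=45, draw]
FD 2.8: (19.687,-0.313) -> (21.667,1.667) [heading=45, draw]
BK 12.7: (21.667,1.667) -> (12.687,-7.313) [heading=45, draw]
FD 3.4: (12.687,-7.313) -> (15.091,-4.909) [heading=45, draw]
REPEAT 2 [
  -- iteration 1/2 --
  FD 6.3: (15.091,-4.909) -> (19.546,-0.454) [heading=45, draw]
  RT 90: heading 45 -> 315
  FD 9.6: (19.546,-0.454) -> (26.334,-7.242) [heading=315, draw]
  PD: pen down
  -- iteration 2/2 --
  FD 6.3: (26.334,-7.242) -> (30.789,-11.697) [heading=315, draw]
  RT 90: heading 315 -> 225
  FD 9.6: (30.789,-11.697) -> (24.001,-18.485) [heading=225, draw]
  PD: pen down
]
RT 33: heading 225 -> 192
LT 340: heading 192 -> 172
LT 90: heading 172 -> 262
RT 180: heading 262 -> 82
Final: pos=(24.001,-18.485), heading=82, 8 segment(s) drawn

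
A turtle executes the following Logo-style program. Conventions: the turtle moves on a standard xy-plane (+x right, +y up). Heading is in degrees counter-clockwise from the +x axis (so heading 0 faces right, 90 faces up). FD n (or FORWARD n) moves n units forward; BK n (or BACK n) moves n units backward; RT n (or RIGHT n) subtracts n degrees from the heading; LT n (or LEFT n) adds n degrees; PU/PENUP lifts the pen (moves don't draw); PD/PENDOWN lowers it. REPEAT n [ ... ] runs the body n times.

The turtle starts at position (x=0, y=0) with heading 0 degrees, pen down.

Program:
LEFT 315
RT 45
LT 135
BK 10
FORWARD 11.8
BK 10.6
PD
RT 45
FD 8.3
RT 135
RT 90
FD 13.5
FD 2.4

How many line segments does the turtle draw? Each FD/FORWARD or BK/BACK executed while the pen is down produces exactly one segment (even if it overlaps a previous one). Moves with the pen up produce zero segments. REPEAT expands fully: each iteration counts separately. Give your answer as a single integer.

Executing turtle program step by step:
Start: pos=(0,0), heading=0, pen down
LT 315: heading 0 -> 315
RT 45: heading 315 -> 270
LT 135: heading 270 -> 45
BK 10: (0,0) -> (-7.071,-7.071) [heading=45, draw]
FD 11.8: (-7.071,-7.071) -> (1.273,1.273) [heading=45, draw]
BK 10.6: (1.273,1.273) -> (-6.223,-6.223) [heading=45, draw]
PD: pen down
RT 45: heading 45 -> 0
FD 8.3: (-6.223,-6.223) -> (2.077,-6.223) [heading=0, draw]
RT 135: heading 0 -> 225
RT 90: heading 225 -> 135
FD 13.5: (2.077,-6.223) -> (-7.468,3.323) [heading=135, draw]
FD 2.4: (-7.468,3.323) -> (-9.166,5.02) [heading=135, draw]
Final: pos=(-9.166,5.02), heading=135, 6 segment(s) drawn
Segments drawn: 6

Answer: 6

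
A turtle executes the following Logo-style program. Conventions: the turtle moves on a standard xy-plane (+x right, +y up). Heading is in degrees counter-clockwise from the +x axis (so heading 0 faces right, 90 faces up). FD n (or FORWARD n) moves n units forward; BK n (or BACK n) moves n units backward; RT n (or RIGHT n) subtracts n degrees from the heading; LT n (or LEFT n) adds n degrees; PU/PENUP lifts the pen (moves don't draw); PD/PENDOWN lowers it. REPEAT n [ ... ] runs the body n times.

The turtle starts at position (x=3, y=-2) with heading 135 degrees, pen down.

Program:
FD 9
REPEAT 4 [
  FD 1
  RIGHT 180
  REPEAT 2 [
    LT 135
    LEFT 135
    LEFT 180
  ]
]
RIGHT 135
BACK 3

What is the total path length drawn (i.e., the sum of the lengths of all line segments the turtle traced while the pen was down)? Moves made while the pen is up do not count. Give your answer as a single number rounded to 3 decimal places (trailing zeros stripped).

Executing turtle program step by step:
Start: pos=(3,-2), heading=135, pen down
FD 9: (3,-2) -> (-3.364,4.364) [heading=135, draw]
REPEAT 4 [
  -- iteration 1/4 --
  FD 1: (-3.364,4.364) -> (-4.071,5.071) [heading=135, draw]
  RT 180: heading 135 -> 315
  REPEAT 2 [
    -- iteration 1/2 --
    LT 135: heading 315 -> 90
    LT 135: heading 90 -> 225
    LT 180: heading 225 -> 45
    -- iteration 2/2 --
    LT 135: heading 45 -> 180
    LT 135: heading 180 -> 315
    LT 180: heading 315 -> 135
  ]
  -- iteration 2/4 --
  FD 1: (-4.071,5.071) -> (-4.778,5.778) [heading=135, draw]
  RT 180: heading 135 -> 315
  REPEAT 2 [
    -- iteration 1/2 --
    LT 135: heading 315 -> 90
    LT 135: heading 90 -> 225
    LT 180: heading 225 -> 45
    -- iteration 2/2 --
    LT 135: heading 45 -> 180
    LT 135: heading 180 -> 315
    LT 180: heading 315 -> 135
  ]
  -- iteration 3/4 --
  FD 1: (-4.778,5.778) -> (-5.485,6.485) [heading=135, draw]
  RT 180: heading 135 -> 315
  REPEAT 2 [
    -- iteration 1/2 --
    LT 135: heading 315 -> 90
    LT 135: heading 90 -> 225
    LT 180: heading 225 -> 45
    -- iteration 2/2 --
    LT 135: heading 45 -> 180
    LT 135: heading 180 -> 315
    LT 180: heading 315 -> 135
  ]
  -- iteration 4/4 --
  FD 1: (-5.485,6.485) -> (-6.192,7.192) [heading=135, draw]
  RT 180: heading 135 -> 315
  REPEAT 2 [
    -- iteration 1/2 --
    LT 135: heading 315 -> 90
    LT 135: heading 90 -> 225
    LT 180: heading 225 -> 45
    -- iteration 2/2 --
    LT 135: heading 45 -> 180
    LT 135: heading 180 -> 315
    LT 180: heading 315 -> 135
  ]
]
RT 135: heading 135 -> 0
BK 3: (-6.192,7.192) -> (-9.192,7.192) [heading=0, draw]
Final: pos=(-9.192,7.192), heading=0, 6 segment(s) drawn

Segment lengths:
  seg 1: (3,-2) -> (-3.364,4.364), length = 9
  seg 2: (-3.364,4.364) -> (-4.071,5.071), length = 1
  seg 3: (-4.071,5.071) -> (-4.778,5.778), length = 1
  seg 4: (-4.778,5.778) -> (-5.485,6.485), length = 1
  seg 5: (-5.485,6.485) -> (-6.192,7.192), length = 1
  seg 6: (-6.192,7.192) -> (-9.192,7.192), length = 3
Total = 16

Answer: 16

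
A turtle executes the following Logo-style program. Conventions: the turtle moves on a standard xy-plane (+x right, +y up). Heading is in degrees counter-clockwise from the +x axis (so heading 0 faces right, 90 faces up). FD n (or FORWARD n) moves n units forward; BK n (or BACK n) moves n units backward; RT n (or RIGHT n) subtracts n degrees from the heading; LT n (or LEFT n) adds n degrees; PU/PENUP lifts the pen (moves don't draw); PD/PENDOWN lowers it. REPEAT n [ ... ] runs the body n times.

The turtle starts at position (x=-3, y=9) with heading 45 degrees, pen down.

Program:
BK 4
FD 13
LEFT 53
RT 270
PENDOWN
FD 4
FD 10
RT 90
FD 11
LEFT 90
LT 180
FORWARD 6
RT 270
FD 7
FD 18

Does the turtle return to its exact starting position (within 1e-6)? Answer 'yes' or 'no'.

Answer: no

Derivation:
Executing turtle program step by step:
Start: pos=(-3,9), heading=45, pen down
BK 4: (-3,9) -> (-5.828,6.172) [heading=45, draw]
FD 13: (-5.828,6.172) -> (3.364,15.364) [heading=45, draw]
LT 53: heading 45 -> 98
RT 270: heading 98 -> 188
PD: pen down
FD 4: (3.364,15.364) -> (-0.597,14.807) [heading=188, draw]
FD 10: (-0.597,14.807) -> (-10.5,13.416) [heading=188, draw]
RT 90: heading 188 -> 98
FD 11: (-10.5,13.416) -> (-12.031,24.308) [heading=98, draw]
LT 90: heading 98 -> 188
LT 180: heading 188 -> 8
FD 6: (-12.031,24.308) -> (-6.089,25.144) [heading=8, draw]
RT 270: heading 8 -> 98
FD 7: (-6.089,25.144) -> (-7.063,32.075) [heading=98, draw]
FD 18: (-7.063,32.075) -> (-9.568,49.9) [heading=98, draw]
Final: pos=(-9.568,49.9), heading=98, 8 segment(s) drawn

Start position: (-3, 9)
Final position: (-9.568, 49.9)
Distance = 41.424; >= 1e-6 -> NOT closed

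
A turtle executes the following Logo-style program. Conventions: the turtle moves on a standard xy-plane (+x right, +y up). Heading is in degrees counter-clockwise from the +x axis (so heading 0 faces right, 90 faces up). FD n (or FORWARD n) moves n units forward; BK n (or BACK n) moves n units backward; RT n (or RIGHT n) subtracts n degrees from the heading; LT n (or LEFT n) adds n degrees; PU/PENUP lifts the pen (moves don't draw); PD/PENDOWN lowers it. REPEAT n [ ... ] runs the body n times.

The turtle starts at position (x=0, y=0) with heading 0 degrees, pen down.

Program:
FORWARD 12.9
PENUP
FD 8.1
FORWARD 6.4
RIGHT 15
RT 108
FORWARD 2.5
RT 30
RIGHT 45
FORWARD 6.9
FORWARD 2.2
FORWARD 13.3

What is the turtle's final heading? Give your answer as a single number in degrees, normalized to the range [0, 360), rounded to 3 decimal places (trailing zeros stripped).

Answer: 162

Derivation:
Executing turtle program step by step:
Start: pos=(0,0), heading=0, pen down
FD 12.9: (0,0) -> (12.9,0) [heading=0, draw]
PU: pen up
FD 8.1: (12.9,0) -> (21,0) [heading=0, move]
FD 6.4: (21,0) -> (27.4,0) [heading=0, move]
RT 15: heading 0 -> 345
RT 108: heading 345 -> 237
FD 2.5: (27.4,0) -> (26.038,-2.097) [heading=237, move]
RT 30: heading 237 -> 207
RT 45: heading 207 -> 162
FD 6.9: (26.038,-2.097) -> (19.476,0.036) [heading=162, move]
FD 2.2: (19.476,0.036) -> (17.384,0.715) [heading=162, move]
FD 13.3: (17.384,0.715) -> (4.735,4.825) [heading=162, move]
Final: pos=(4.735,4.825), heading=162, 1 segment(s) drawn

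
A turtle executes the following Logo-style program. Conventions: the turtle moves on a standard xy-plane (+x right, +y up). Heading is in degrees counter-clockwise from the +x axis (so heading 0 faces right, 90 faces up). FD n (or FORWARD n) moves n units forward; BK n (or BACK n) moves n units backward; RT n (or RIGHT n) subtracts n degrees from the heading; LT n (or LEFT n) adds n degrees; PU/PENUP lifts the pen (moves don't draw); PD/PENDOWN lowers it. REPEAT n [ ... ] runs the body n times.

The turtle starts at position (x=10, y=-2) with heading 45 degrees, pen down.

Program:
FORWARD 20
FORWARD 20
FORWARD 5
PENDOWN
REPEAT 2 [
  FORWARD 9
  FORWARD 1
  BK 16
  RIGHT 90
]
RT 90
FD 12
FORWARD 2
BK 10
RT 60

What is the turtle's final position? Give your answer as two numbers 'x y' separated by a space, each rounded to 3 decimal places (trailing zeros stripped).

Executing turtle program step by step:
Start: pos=(10,-2), heading=45, pen down
FD 20: (10,-2) -> (24.142,12.142) [heading=45, draw]
FD 20: (24.142,12.142) -> (38.284,26.284) [heading=45, draw]
FD 5: (38.284,26.284) -> (41.82,29.82) [heading=45, draw]
PD: pen down
REPEAT 2 [
  -- iteration 1/2 --
  FD 9: (41.82,29.82) -> (48.184,36.184) [heading=45, draw]
  FD 1: (48.184,36.184) -> (48.891,36.891) [heading=45, draw]
  BK 16: (48.891,36.891) -> (37.577,25.577) [heading=45, draw]
  RT 90: heading 45 -> 315
  -- iteration 2/2 --
  FD 9: (37.577,25.577) -> (43.941,19.213) [heading=315, draw]
  FD 1: (43.941,19.213) -> (44.648,18.506) [heading=315, draw]
  BK 16: (44.648,18.506) -> (33.335,29.82) [heading=315, draw]
  RT 90: heading 315 -> 225
]
RT 90: heading 225 -> 135
FD 12: (33.335,29.82) -> (24.849,38.305) [heading=135, draw]
FD 2: (24.849,38.305) -> (23.435,39.719) [heading=135, draw]
BK 10: (23.435,39.719) -> (30.506,32.648) [heading=135, draw]
RT 60: heading 135 -> 75
Final: pos=(30.506,32.648), heading=75, 12 segment(s) drawn

Answer: 30.506 32.648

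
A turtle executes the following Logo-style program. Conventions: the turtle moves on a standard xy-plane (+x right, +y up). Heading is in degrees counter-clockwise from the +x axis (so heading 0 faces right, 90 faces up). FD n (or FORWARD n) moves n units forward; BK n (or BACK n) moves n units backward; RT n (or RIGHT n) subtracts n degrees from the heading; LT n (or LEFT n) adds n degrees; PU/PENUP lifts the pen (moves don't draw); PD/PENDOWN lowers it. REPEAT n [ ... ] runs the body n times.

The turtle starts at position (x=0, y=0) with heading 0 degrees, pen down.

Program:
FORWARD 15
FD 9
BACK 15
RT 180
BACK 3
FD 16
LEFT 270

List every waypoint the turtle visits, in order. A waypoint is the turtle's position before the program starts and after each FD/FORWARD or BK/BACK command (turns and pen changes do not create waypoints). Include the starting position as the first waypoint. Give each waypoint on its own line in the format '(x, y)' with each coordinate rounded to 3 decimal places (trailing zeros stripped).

Executing turtle program step by step:
Start: pos=(0,0), heading=0, pen down
FD 15: (0,0) -> (15,0) [heading=0, draw]
FD 9: (15,0) -> (24,0) [heading=0, draw]
BK 15: (24,0) -> (9,0) [heading=0, draw]
RT 180: heading 0 -> 180
BK 3: (9,0) -> (12,0) [heading=180, draw]
FD 16: (12,0) -> (-4,0) [heading=180, draw]
LT 270: heading 180 -> 90
Final: pos=(-4,0), heading=90, 5 segment(s) drawn
Waypoints (6 total):
(0, 0)
(15, 0)
(24, 0)
(9, 0)
(12, 0)
(-4, 0)

Answer: (0, 0)
(15, 0)
(24, 0)
(9, 0)
(12, 0)
(-4, 0)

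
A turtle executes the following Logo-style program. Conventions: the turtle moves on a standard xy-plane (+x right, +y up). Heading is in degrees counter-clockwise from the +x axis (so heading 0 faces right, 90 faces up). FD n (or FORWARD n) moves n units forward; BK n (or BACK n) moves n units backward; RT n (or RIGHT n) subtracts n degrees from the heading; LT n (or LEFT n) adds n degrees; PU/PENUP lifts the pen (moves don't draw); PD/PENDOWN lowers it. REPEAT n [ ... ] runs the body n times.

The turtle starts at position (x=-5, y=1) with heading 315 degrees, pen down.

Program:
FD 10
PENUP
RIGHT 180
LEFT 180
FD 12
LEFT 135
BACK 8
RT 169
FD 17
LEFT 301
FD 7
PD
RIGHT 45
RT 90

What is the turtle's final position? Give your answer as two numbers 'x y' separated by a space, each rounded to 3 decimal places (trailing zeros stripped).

Executing turtle program step by step:
Start: pos=(-5,1), heading=315, pen down
FD 10: (-5,1) -> (2.071,-6.071) [heading=315, draw]
PU: pen up
RT 180: heading 315 -> 135
LT 180: heading 135 -> 315
FD 12: (2.071,-6.071) -> (10.556,-14.556) [heading=315, move]
LT 135: heading 315 -> 90
BK 8: (10.556,-14.556) -> (10.556,-22.556) [heading=90, move]
RT 169: heading 90 -> 281
FD 17: (10.556,-22.556) -> (13.8,-39.244) [heading=281, move]
LT 301: heading 281 -> 222
FD 7: (13.8,-39.244) -> (8.598,-43.928) [heading=222, move]
PD: pen down
RT 45: heading 222 -> 177
RT 90: heading 177 -> 87
Final: pos=(8.598,-43.928), heading=87, 1 segment(s) drawn

Answer: 8.598 -43.928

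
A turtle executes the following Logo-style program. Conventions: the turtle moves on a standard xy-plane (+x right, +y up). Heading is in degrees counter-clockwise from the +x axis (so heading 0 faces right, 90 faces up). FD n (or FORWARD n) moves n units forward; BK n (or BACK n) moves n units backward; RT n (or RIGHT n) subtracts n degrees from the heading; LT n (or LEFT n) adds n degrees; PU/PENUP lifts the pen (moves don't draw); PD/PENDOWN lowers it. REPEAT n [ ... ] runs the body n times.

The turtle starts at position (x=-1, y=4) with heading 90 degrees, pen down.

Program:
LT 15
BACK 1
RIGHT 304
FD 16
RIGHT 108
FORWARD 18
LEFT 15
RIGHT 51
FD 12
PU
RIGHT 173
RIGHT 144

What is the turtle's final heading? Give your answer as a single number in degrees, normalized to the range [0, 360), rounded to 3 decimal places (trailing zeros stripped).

Answer: 60

Derivation:
Executing turtle program step by step:
Start: pos=(-1,4), heading=90, pen down
LT 15: heading 90 -> 105
BK 1: (-1,4) -> (-0.741,3.034) [heading=105, draw]
RT 304: heading 105 -> 161
FD 16: (-0.741,3.034) -> (-15.869,8.243) [heading=161, draw]
RT 108: heading 161 -> 53
FD 18: (-15.869,8.243) -> (-5.037,22.619) [heading=53, draw]
LT 15: heading 53 -> 68
RT 51: heading 68 -> 17
FD 12: (-5.037,22.619) -> (6.439,26.127) [heading=17, draw]
PU: pen up
RT 173: heading 17 -> 204
RT 144: heading 204 -> 60
Final: pos=(6.439,26.127), heading=60, 4 segment(s) drawn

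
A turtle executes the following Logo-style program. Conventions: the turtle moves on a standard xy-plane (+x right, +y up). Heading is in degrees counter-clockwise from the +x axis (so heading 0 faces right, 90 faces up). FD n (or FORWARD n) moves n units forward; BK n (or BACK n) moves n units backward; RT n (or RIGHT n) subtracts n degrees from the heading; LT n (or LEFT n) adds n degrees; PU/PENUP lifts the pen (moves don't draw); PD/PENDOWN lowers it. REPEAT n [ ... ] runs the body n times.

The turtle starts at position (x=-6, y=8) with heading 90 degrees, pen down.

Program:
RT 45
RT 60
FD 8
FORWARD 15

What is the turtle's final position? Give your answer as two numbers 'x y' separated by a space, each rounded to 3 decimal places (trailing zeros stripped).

Answer: 16.216 2.047

Derivation:
Executing turtle program step by step:
Start: pos=(-6,8), heading=90, pen down
RT 45: heading 90 -> 45
RT 60: heading 45 -> 345
FD 8: (-6,8) -> (1.727,5.929) [heading=345, draw]
FD 15: (1.727,5.929) -> (16.216,2.047) [heading=345, draw]
Final: pos=(16.216,2.047), heading=345, 2 segment(s) drawn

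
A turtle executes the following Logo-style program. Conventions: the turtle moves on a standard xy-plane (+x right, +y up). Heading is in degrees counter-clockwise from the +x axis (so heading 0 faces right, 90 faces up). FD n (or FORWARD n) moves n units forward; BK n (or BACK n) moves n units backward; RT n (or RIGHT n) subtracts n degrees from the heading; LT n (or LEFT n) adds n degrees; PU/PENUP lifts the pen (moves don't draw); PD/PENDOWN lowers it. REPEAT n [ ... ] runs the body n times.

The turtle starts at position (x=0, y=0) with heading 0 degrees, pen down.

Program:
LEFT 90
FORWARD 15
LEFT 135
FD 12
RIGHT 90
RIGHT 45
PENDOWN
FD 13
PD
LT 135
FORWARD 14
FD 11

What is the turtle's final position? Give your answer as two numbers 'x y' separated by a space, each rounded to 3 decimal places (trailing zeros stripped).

Executing turtle program step by step:
Start: pos=(0,0), heading=0, pen down
LT 90: heading 0 -> 90
FD 15: (0,0) -> (0,15) [heading=90, draw]
LT 135: heading 90 -> 225
FD 12: (0,15) -> (-8.485,6.515) [heading=225, draw]
RT 90: heading 225 -> 135
RT 45: heading 135 -> 90
PD: pen down
FD 13: (-8.485,6.515) -> (-8.485,19.515) [heading=90, draw]
PD: pen down
LT 135: heading 90 -> 225
FD 14: (-8.485,19.515) -> (-18.385,9.615) [heading=225, draw]
FD 11: (-18.385,9.615) -> (-26.163,1.837) [heading=225, draw]
Final: pos=(-26.163,1.837), heading=225, 5 segment(s) drawn

Answer: -26.163 1.837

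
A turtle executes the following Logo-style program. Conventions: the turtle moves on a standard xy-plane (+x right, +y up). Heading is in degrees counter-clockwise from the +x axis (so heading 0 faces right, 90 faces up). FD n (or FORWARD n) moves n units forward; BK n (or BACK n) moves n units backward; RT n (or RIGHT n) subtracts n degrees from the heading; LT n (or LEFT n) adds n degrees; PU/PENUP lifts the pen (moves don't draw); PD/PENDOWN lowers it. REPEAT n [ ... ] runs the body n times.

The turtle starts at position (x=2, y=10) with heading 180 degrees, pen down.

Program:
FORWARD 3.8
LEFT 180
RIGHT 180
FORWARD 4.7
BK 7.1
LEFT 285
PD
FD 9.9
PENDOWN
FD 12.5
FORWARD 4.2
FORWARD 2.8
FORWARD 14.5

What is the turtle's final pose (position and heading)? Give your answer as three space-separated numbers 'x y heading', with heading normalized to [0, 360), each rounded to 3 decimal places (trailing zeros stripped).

Executing turtle program step by step:
Start: pos=(2,10), heading=180, pen down
FD 3.8: (2,10) -> (-1.8,10) [heading=180, draw]
LT 180: heading 180 -> 0
RT 180: heading 0 -> 180
FD 4.7: (-1.8,10) -> (-6.5,10) [heading=180, draw]
BK 7.1: (-6.5,10) -> (0.6,10) [heading=180, draw]
LT 285: heading 180 -> 105
PD: pen down
FD 9.9: (0.6,10) -> (-1.962,19.563) [heading=105, draw]
PD: pen down
FD 12.5: (-1.962,19.563) -> (-5.198,31.637) [heading=105, draw]
FD 4.2: (-5.198,31.637) -> (-6.285,35.694) [heading=105, draw]
FD 2.8: (-6.285,35.694) -> (-7.009,38.398) [heading=105, draw]
FD 14.5: (-7.009,38.398) -> (-10.762,52.404) [heading=105, draw]
Final: pos=(-10.762,52.404), heading=105, 8 segment(s) drawn

Answer: -10.762 52.404 105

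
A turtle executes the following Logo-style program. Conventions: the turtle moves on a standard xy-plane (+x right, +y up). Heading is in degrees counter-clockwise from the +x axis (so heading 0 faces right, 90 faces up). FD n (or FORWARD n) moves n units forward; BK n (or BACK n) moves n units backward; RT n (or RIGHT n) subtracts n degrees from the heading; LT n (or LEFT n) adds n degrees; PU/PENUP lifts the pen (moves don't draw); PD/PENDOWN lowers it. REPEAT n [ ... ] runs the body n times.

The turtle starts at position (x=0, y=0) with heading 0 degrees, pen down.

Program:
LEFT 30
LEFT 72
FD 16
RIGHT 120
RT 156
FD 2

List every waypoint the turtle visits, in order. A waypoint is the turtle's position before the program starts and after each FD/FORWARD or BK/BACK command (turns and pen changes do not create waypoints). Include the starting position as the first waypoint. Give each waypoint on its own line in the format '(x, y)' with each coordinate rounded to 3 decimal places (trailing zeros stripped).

Executing turtle program step by step:
Start: pos=(0,0), heading=0, pen down
LT 30: heading 0 -> 30
LT 72: heading 30 -> 102
FD 16: (0,0) -> (-3.327,15.65) [heading=102, draw]
RT 120: heading 102 -> 342
RT 156: heading 342 -> 186
FD 2: (-3.327,15.65) -> (-5.316,15.441) [heading=186, draw]
Final: pos=(-5.316,15.441), heading=186, 2 segment(s) drawn
Waypoints (3 total):
(0, 0)
(-3.327, 15.65)
(-5.316, 15.441)

Answer: (0, 0)
(-3.327, 15.65)
(-5.316, 15.441)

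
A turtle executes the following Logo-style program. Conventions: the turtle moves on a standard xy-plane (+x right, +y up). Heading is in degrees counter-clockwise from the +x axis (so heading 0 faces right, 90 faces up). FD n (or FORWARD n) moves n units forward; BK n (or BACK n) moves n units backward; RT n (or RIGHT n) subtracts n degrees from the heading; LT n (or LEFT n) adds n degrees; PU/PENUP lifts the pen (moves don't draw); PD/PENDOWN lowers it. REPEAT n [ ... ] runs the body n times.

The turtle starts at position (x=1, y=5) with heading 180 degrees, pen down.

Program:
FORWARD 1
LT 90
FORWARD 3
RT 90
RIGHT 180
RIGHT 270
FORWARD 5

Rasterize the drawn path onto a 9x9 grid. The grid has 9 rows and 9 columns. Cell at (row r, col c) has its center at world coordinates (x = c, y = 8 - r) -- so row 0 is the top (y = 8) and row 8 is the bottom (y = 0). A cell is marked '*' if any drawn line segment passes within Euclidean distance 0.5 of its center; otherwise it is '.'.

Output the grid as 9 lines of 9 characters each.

Answer: .........
*........
*........
**.......
*........
*........
*........
.........
.........

Derivation:
Segment 0: (1,5) -> (0,5)
Segment 1: (0,5) -> (-0,2)
Segment 2: (-0,2) -> (-0,7)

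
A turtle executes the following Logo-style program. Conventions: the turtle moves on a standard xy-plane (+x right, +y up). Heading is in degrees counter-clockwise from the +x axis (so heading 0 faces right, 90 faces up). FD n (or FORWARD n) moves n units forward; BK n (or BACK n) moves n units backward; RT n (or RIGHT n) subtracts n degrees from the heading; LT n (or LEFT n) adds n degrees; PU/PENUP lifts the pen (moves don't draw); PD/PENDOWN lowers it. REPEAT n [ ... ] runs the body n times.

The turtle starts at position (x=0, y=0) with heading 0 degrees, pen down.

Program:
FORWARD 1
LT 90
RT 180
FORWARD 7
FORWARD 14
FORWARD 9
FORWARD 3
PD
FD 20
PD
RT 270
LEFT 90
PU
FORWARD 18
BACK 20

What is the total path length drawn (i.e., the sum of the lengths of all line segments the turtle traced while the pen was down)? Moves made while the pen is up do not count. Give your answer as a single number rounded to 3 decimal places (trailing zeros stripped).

Answer: 54

Derivation:
Executing turtle program step by step:
Start: pos=(0,0), heading=0, pen down
FD 1: (0,0) -> (1,0) [heading=0, draw]
LT 90: heading 0 -> 90
RT 180: heading 90 -> 270
FD 7: (1,0) -> (1,-7) [heading=270, draw]
FD 14: (1,-7) -> (1,-21) [heading=270, draw]
FD 9: (1,-21) -> (1,-30) [heading=270, draw]
FD 3: (1,-30) -> (1,-33) [heading=270, draw]
PD: pen down
FD 20: (1,-33) -> (1,-53) [heading=270, draw]
PD: pen down
RT 270: heading 270 -> 0
LT 90: heading 0 -> 90
PU: pen up
FD 18: (1,-53) -> (1,-35) [heading=90, move]
BK 20: (1,-35) -> (1,-55) [heading=90, move]
Final: pos=(1,-55), heading=90, 6 segment(s) drawn

Segment lengths:
  seg 1: (0,0) -> (1,0), length = 1
  seg 2: (1,0) -> (1,-7), length = 7
  seg 3: (1,-7) -> (1,-21), length = 14
  seg 4: (1,-21) -> (1,-30), length = 9
  seg 5: (1,-30) -> (1,-33), length = 3
  seg 6: (1,-33) -> (1,-53), length = 20
Total = 54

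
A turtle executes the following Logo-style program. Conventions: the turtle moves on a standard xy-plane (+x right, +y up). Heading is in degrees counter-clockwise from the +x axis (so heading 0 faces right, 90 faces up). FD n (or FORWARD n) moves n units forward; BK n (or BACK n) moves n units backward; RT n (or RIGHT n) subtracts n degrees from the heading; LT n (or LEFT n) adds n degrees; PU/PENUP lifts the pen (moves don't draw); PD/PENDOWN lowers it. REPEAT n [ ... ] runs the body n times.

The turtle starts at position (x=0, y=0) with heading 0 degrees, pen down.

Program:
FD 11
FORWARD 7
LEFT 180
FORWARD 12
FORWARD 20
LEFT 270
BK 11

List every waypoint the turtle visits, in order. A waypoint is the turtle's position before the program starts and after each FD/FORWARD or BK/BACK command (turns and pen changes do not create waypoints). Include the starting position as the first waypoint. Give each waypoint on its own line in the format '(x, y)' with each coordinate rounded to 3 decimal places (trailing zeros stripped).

Executing turtle program step by step:
Start: pos=(0,0), heading=0, pen down
FD 11: (0,0) -> (11,0) [heading=0, draw]
FD 7: (11,0) -> (18,0) [heading=0, draw]
LT 180: heading 0 -> 180
FD 12: (18,0) -> (6,0) [heading=180, draw]
FD 20: (6,0) -> (-14,0) [heading=180, draw]
LT 270: heading 180 -> 90
BK 11: (-14,0) -> (-14,-11) [heading=90, draw]
Final: pos=(-14,-11), heading=90, 5 segment(s) drawn
Waypoints (6 total):
(0, 0)
(11, 0)
(18, 0)
(6, 0)
(-14, 0)
(-14, -11)

Answer: (0, 0)
(11, 0)
(18, 0)
(6, 0)
(-14, 0)
(-14, -11)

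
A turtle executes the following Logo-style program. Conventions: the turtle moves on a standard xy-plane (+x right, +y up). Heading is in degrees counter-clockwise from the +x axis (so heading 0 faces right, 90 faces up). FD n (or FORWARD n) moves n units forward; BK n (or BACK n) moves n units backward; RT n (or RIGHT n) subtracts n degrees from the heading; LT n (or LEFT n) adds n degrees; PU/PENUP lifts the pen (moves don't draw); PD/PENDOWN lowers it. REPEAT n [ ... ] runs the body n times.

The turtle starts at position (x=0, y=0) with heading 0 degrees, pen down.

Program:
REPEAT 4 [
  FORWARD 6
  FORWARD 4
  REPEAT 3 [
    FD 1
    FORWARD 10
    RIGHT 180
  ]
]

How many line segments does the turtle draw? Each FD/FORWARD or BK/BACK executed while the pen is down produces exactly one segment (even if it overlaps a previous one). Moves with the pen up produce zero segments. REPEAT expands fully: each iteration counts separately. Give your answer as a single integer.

Answer: 32

Derivation:
Executing turtle program step by step:
Start: pos=(0,0), heading=0, pen down
REPEAT 4 [
  -- iteration 1/4 --
  FD 6: (0,0) -> (6,0) [heading=0, draw]
  FD 4: (6,0) -> (10,0) [heading=0, draw]
  REPEAT 3 [
    -- iteration 1/3 --
    FD 1: (10,0) -> (11,0) [heading=0, draw]
    FD 10: (11,0) -> (21,0) [heading=0, draw]
    RT 180: heading 0 -> 180
    -- iteration 2/3 --
    FD 1: (21,0) -> (20,0) [heading=180, draw]
    FD 10: (20,0) -> (10,0) [heading=180, draw]
    RT 180: heading 180 -> 0
    -- iteration 3/3 --
    FD 1: (10,0) -> (11,0) [heading=0, draw]
    FD 10: (11,0) -> (21,0) [heading=0, draw]
    RT 180: heading 0 -> 180
  ]
  -- iteration 2/4 --
  FD 6: (21,0) -> (15,0) [heading=180, draw]
  FD 4: (15,0) -> (11,0) [heading=180, draw]
  REPEAT 3 [
    -- iteration 1/3 --
    FD 1: (11,0) -> (10,0) [heading=180, draw]
    FD 10: (10,0) -> (0,0) [heading=180, draw]
    RT 180: heading 180 -> 0
    -- iteration 2/3 --
    FD 1: (0,0) -> (1,0) [heading=0, draw]
    FD 10: (1,0) -> (11,0) [heading=0, draw]
    RT 180: heading 0 -> 180
    -- iteration 3/3 --
    FD 1: (11,0) -> (10,0) [heading=180, draw]
    FD 10: (10,0) -> (0,0) [heading=180, draw]
    RT 180: heading 180 -> 0
  ]
  -- iteration 3/4 --
  FD 6: (0,0) -> (6,0) [heading=0, draw]
  FD 4: (6,0) -> (10,0) [heading=0, draw]
  REPEAT 3 [
    -- iteration 1/3 --
    FD 1: (10,0) -> (11,0) [heading=0, draw]
    FD 10: (11,0) -> (21,0) [heading=0, draw]
    RT 180: heading 0 -> 180
    -- iteration 2/3 --
    FD 1: (21,0) -> (20,0) [heading=180, draw]
    FD 10: (20,0) -> (10,0) [heading=180, draw]
    RT 180: heading 180 -> 0
    -- iteration 3/3 --
    FD 1: (10,0) -> (11,0) [heading=0, draw]
    FD 10: (11,0) -> (21,0) [heading=0, draw]
    RT 180: heading 0 -> 180
  ]
  -- iteration 4/4 --
  FD 6: (21,0) -> (15,0) [heading=180, draw]
  FD 4: (15,0) -> (11,0) [heading=180, draw]
  REPEAT 3 [
    -- iteration 1/3 --
    FD 1: (11,0) -> (10,0) [heading=180, draw]
    FD 10: (10,0) -> (0,0) [heading=180, draw]
    RT 180: heading 180 -> 0
    -- iteration 2/3 --
    FD 1: (0,0) -> (1,0) [heading=0, draw]
    FD 10: (1,0) -> (11,0) [heading=0, draw]
    RT 180: heading 0 -> 180
    -- iteration 3/3 --
    FD 1: (11,0) -> (10,0) [heading=180, draw]
    FD 10: (10,0) -> (0,0) [heading=180, draw]
    RT 180: heading 180 -> 0
  ]
]
Final: pos=(0,0), heading=0, 32 segment(s) drawn
Segments drawn: 32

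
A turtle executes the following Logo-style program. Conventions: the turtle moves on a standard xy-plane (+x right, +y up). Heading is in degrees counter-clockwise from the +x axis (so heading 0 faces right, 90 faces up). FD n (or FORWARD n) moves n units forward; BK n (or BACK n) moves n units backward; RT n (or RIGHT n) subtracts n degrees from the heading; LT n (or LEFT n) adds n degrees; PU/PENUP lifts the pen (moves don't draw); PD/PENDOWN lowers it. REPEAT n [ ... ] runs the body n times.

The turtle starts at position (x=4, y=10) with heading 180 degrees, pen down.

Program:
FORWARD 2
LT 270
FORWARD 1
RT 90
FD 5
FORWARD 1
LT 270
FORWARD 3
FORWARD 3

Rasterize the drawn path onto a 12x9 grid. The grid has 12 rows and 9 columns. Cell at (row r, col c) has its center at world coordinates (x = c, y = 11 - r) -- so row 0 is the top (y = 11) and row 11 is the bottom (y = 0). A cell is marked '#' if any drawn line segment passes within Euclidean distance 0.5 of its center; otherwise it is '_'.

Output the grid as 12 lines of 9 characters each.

Answer: __#######
__###___#
________#
________#
________#
________#
________#
_________
_________
_________
_________
_________

Derivation:
Segment 0: (4,10) -> (2,10)
Segment 1: (2,10) -> (2,11)
Segment 2: (2,11) -> (7,11)
Segment 3: (7,11) -> (8,11)
Segment 4: (8,11) -> (8,8)
Segment 5: (8,8) -> (8,5)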